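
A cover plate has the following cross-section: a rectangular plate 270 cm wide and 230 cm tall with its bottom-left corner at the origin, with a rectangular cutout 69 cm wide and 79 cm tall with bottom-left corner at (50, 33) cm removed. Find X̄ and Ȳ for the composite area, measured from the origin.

X̄ = 139.86 cm, Ȳ = 119.09 cm

plate: A = 270 × 230 = 62100.00, centroid at (135.00, 115.00).
hole: A = −(69 × 79) = -5451.00, centroid at (84.50, 72.50).
ΣA = 56649.00 cm², ΣAX̄ = 7922890.50 cm³, ΣAȲ = 6746302.50 cm³.
X̄ = 7922890.50/56649.00 = 139.86 cm; Ȳ = 6746302.50/56649.00 = 119.09 cm.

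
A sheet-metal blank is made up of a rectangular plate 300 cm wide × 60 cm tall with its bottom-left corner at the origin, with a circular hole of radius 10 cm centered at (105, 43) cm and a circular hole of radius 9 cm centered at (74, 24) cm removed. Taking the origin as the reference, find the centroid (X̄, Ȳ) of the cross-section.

Part | A | x̄ᵢ | ȳᵢ | A·x̄ᵢ | A·ȳᵢ
plate | 18000.00 | 150.00 | 30.00 | 2700000.00 | 540000.00
hole 1 | -314.16 | 105.00 | 43.00 | -32986.72 | -13508.85
hole 2 | -254.47 | 74.00 | 24.00 | -18830.71 | -6107.26
Σ | 17431.37 |  |  | 2648182.57 | 520383.90
X̄ = 2648182.57 / 17431.37 = 151.92 cm
Ȳ = 520383.90 / 17431.37 = 29.85 cm

X̄ = 151.92 cm, Ȳ = 29.85 cm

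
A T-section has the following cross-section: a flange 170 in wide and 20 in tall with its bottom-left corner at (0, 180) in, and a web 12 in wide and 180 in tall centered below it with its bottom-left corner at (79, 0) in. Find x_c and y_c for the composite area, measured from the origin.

Part | A | x̄ᵢ | ȳᵢ | A·x̄ᵢ | A·ȳᵢ
web | 2160.00 | 85.00 | 90.00 | 183600.00 | 194400.00
flange | 3400.00 | 85.00 | 190.00 | 289000.00 | 646000.00
Σ | 5560.00 |  |  | 472600.00 | 840400.00
x_c = 472600.00 / 5560.00 = 85.00 in
y_c = 840400.00 / 5560.00 = 151.15 in

x_c = 85.00 in, y_c = 151.15 in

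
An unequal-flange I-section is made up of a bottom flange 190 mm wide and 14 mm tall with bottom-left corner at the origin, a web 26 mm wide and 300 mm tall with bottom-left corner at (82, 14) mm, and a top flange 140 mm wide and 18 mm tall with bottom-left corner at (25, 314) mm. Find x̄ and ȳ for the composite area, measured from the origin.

bottom flange: A = 190 × 14 = 2660.00, centroid at (95.00, 7.00).
web: A = 26 × 300 = 7800.00, centroid at (95.00, 164.00).
top flange: A = 140 × 18 = 2520.00, centroid at (95.00, 323.00).
ΣA = 12980.00 mm², ΣAx̄ = 1233100.00 mm³, ΣAȳ = 2111780.00 mm³.
x̄ = 1233100.00/12980.00 = 95.00 mm; ȳ = 2111780.00/12980.00 = 162.69 mm.

x̄ = 95.00 mm, ȳ = 162.69 mm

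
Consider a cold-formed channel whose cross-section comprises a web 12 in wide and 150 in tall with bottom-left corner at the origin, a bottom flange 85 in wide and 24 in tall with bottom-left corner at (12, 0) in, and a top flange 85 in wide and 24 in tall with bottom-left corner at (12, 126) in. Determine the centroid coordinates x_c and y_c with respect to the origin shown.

x_c = 39.65 in, y_c = 75.00 in

Part | A | x̄ᵢ | ȳᵢ | A·x̄ᵢ | A·ȳᵢ
web | 1800.00 | 6.00 | 75.00 | 10800.00 | 135000.00
bottom flange | 2040.00 | 54.50 | 12.00 | 111180.00 | 24480.00
top flange | 2040.00 | 54.50 | 138.00 | 111180.00 | 281520.00
Σ | 5880.00 |  |  | 233160.00 | 441000.00
x_c = 233160.00 / 5880.00 = 39.65 in
y_c = 441000.00 / 5880.00 = 75.00 in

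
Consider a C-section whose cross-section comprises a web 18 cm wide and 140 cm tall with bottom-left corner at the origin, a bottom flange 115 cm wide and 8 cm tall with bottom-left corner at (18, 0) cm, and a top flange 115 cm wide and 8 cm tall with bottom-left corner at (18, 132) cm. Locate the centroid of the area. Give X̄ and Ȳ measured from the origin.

web: A = 18 × 140 = 2520.00, centroid at (9.00, 70.00).
bottom flange: A = 115 × 8 = 920.00, centroid at (75.50, 4.00).
top flange: A = 115 × 8 = 920.00, centroid at (75.50, 136.00).
ΣA = 4360.00 cm², ΣAX̄ = 161600.00 cm³, ΣAȲ = 305200.00 cm³.
X̄ = 161600.00/4360.00 = 37.06 cm; Ȳ = 305200.00/4360.00 = 70.00 cm.

X̄ = 37.06 cm, Ȳ = 70.00 cm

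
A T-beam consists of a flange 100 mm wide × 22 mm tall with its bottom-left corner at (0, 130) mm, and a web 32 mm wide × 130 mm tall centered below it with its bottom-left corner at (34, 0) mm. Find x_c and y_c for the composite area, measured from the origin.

x_c = 50.00 mm, y_c = 91.29 mm

web: A = 32 × 130 = 4160.00, centroid at (50.00, 65.00).
flange: A = 100 × 22 = 2200.00, centroid at (50.00, 141.00).
ΣA = 6360.00 mm²
ΣAx_c = (4160.00)(50.00) + (2200.00)(50.00) = 318000.00 mm³
ΣAy_c = (4160.00)(65.00) + (2200.00)(141.00) = 580600.00 mm³
x_c = 318000.00 / 6360.00 = 50.00 mm
y_c = 580600.00 / 6360.00 = 91.29 mm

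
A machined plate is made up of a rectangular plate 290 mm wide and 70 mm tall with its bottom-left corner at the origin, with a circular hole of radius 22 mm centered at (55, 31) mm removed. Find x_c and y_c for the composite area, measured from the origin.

x_c = 152.29 mm, y_c = 35.32 mm

Part | A | x̄ᵢ | ȳᵢ | A·x̄ᵢ | A·ȳᵢ
plate | 20300.00 | 145.00 | 35.00 | 2943500.00 | 710500.00
hole | -1520.53 | 55.00 | 31.00 | -83629.20 | -47136.46
Σ | 18779.47 |  |  | 2859870.80 | 663363.54
x_c = 2859870.80 / 18779.47 = 152.29 mm
y_c = 663363.54 / 18779.47 = 35.32 mm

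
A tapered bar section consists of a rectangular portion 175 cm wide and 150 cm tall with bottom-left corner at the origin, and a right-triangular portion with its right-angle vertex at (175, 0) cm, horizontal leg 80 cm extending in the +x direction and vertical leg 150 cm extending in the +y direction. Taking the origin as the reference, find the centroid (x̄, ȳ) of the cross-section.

x̄ = 108.74 cm, ȳ = 70.35 cm

rectangular portion: A = 175 × 150 = 26250.00, centroid at (87.50, 75.00).
triangular portion: A = ½·80·150 = 6000.00, centroid at (201.67, 50.00).
ΣA = 32250.00 cm²
ΣAx̄ = (26250.00)(87.50) + (6000.00)(201.67) = 3506875.00 cm³
ΣAȳ = (26250.00)(75.00) + (6000.00)(50.00) = 2268750.00 cm³
x̄ = 3506875.00 / 32250.00 = 108.74 cm
ȳ = 2268750.00 / 32250.00 = 70.35 cm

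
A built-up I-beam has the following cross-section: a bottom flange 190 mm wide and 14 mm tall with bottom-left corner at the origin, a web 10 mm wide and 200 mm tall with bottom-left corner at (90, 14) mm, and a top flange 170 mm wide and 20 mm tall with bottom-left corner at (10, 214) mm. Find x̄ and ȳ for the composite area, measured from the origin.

x̄ = 95.00 mm, ȳ = 125.09 mm

bottom flange: A = 190 × 14 = 2660.00, centroid at (95.00, 7.00).
web: A = 10 × 200 = 2000.00, centroid at (95.00, 114.00).
top flange: A = 170 × 20 = 3400.00, centroid at (95.00, 224.00).
ΣA = 8060.00 mm²
ΣAx̄ = (2660.00)(95.00) + (2000.00)(95.00) + (3400.00)(95.00) = 765700.00 mm³
ΣAȳ = (2660.00)(7.00) + (2000.00)(114.00) + (3400.00)(224.00) = 1008220.00 mm³
x̄ = 765700.00 / 8060.00 = 95.00 mm
ȳ = 1008220.00 / 8060.00 = 125.09 mm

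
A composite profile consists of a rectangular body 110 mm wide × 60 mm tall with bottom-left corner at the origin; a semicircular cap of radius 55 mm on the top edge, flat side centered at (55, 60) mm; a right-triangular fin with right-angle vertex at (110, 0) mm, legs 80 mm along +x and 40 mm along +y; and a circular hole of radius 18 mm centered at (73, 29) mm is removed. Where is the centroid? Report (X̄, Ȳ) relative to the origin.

X̄ = 64.41 mm, Ȳ = 49.09 mm

Part | A | x̄ᵢ | ȳᵢ | A·x̄ᵢ | A·ȳᵢ
rectangular body | 6600.00 | 55.00 | 30.00 | 363000.00 | 198000.00
semicircular top | 4751.66 | 55.00 | 83.34 | 261341.24 | 396016.20
triangular fin | 1600.00 | 136.67 | 13.33 | 218666.67 | 21333.33
hole | -1017.88 | 73.00 | 29.00 | -74304.95 | -29518.40
Σ | 11933.78 |  |  | 768702.96 | 585831.13
X̄ = 768702.96 / 11933.78 = 64.41 mm
Ȳ = 585831.13 / 11933.78 = 49.09 mm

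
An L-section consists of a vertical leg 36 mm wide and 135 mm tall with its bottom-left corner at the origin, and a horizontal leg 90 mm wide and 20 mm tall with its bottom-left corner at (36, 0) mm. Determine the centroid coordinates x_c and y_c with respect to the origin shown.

Part | A | x̄ᵢ | ȳᵢ | A·x̄ᵢ | A·ȳᵢ
vertical leg | 4860.00 | 18.00 | 67.50 | 87480.00 | 328050.00
horizontal leg | 1800.00 | 81.00 | 10.00 | 145800.00 | 18000.00
Σ | 6660.00 |  |  | 233280.00 | 346050.00
x_c = 233280.00 / 6660.00 = 35.03 mm
y_c = 346050.00 / 6660.00 = 51.96 mm

x_c = 35.03 mm, y_c = 51.96 mm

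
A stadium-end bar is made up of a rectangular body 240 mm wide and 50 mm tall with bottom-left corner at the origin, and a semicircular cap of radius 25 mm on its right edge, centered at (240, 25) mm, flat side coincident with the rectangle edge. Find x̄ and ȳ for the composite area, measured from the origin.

x̄ = 129.88 mm, ȳ = 25.00 mm

rectangular body: A = 240 × 50 = 12000.00, centroid at (120.00, 25.00).
semicircular end: A = ½π·25² = 981.75, centroid at (250.61, 25.00).
ΣA = 12981.75 mm²
ΣAx̄ = (12000.00)(120.00) + (981.75)(250.61) = 1686036.12 mm³
ΣAȳ = (12000.00)(25.00) + (981.75)(25.00) = 324543.69 mm³
x̄ = 1686036.12 / 12981.75 = 129.88 mm
ȳ = 324543.69 / 12981.75 = 25.00 mm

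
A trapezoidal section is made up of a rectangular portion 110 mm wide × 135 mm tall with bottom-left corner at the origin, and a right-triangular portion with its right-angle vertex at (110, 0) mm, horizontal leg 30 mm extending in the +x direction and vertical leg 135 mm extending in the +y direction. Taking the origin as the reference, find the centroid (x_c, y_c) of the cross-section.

rectangular portion: A = 110 × 135 = 14850.00, centroid at (55.00, 67.50).
triangular portion: A = ½·30·135 = 2025.00, centroid at (120.00, 45.00).
ΣA = 16875.00 mm²
ΣAx_c = (14850.00)(55.00) + (2025.00)(120.00) = 1059750.00 mm³
ΣAy_c = (14850.00)(67.50) + (2025.00)(45.00) = 1093500.00 mm³
x_c = 1059750.00 / 16875.00 = 62.80 mm
y_c = 1093500.00 / 16875.00 = 64.80 mm

x_c = 62.80 mm, y_c = 64.80 mm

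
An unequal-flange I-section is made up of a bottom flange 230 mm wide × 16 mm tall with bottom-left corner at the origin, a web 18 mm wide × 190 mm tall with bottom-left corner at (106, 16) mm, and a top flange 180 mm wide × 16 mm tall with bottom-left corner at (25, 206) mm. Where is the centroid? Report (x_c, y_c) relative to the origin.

x_c = 115.00 mm, y_c = 102.74 mm

Part | A | x̄ᵢ | ȳᵢ | A·x̄ᵢ | A·ȳᵢ
bottom flange | 3680.00 | 115.00 | 8.00 | 423200.00 | 29440.00
web | 3420.00 | 115.00 | 111.00 | 393300.00 | 379620.00
top flange | 2880.00 | 115.00 | 214.00 | 331200.00 | 616320.00
Σ | 9980.00 |  |  | 1147700.00 | 1025380.00
x_c = 1147700.00 / 9980.00 = 115.00 mm
y_c = 1025380.00 / 9980.00 = 102.74 mm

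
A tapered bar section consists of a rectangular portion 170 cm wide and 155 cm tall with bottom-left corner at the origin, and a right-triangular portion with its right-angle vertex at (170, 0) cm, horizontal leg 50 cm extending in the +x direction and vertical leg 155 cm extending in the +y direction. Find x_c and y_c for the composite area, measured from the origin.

rectangular portion: A = 170 × 155 = 26350.00, centroid at (85.00, 77.50).
triangular portion: A = ½·50·155 = 3875.00, centroid at (186.67, 51.67).
ΣA = 30225.00 cm²
ΣAx_c = (26350.00)(85.00) + (3875.00)(186.67) = 2963083.33 cm³
ΣAy_c = (26350.00)(77.50) + (3875.00)(51.67) = 2242333.33 cm³
x_c = 2963083.33 / 30225.00 = 98.03 cm
y_c = 2242333.33 / 30225.00 = 74.19 cm

x_c = 98.03 cm, y_c = 74.19 cm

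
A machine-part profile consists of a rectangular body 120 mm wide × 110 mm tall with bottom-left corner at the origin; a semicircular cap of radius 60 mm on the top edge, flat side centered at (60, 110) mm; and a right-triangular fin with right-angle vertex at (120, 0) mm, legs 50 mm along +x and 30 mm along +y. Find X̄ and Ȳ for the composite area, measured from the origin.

rectangular body: A = 120 × 110 = 13200.00, centroid at (60.00, 55.00).
semicircular top: A = ½π·60² = 5654.87, centroid at (60.00, 135.46).
triangular fin: A = ½·50·30 = 750.00, centroid at (136.67, 10.00).
ΣA = 19604.87 mm²
ΣAX̄ = (13200.00)(60.00) + (5654.87)(60.00) + (750.00)(136.67) = 1233792.01 mm³
ΣAȲ = (13200.00)(55.00) + (5654.87)(135.46) + (750.00)(10.00) = 1499535.35 mm³
X̄ = 1233792.01 / 19604.87 = 62.93 mm
Ȳ = 1499535.35 / 19604.87 = 76.49 mm

X̄ = 62.93 mm, Ȳ = 76.49 mm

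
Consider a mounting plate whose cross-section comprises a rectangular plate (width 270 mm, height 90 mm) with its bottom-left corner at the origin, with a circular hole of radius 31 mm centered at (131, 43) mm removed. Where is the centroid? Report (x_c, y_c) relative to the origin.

x_c = 135.57 mm, y_c = 45.28 mm

plate: A = 270 × 90 = 24300.00, centroid at (135.00, 45.00).
hole: A = −π·31² = -3019.07, centroid at (131.00, 43.00).
ΣA = 21280.93 mm², ΣAx_c = 2885001.76 mm³, ΣAy_c = 963679.97 mm³.
x_c = 2885001.76/21280.93 = 135.57 mm; y_c = 963679.97/21280.93 = 45.28 mm.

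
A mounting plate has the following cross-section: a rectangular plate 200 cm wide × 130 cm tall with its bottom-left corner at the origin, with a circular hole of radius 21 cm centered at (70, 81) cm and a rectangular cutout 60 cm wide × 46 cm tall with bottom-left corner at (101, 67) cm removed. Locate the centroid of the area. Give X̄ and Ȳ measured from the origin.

Part | A | x̄ᵢ | ȳᵢ | A·x̄ᵢ | A·ȳᵢ
plate | 26000.00 | 100.00 | 65.00 | 2600000.00 | 1690000.00
hole 1 | -1385.44 | 70.00 | 81.00 | -96980.97 | -112220.83
hole 2 | -2760.00 | 131.00 | 90.00 | -361560.00 | -248400.00
Σ | 21854.56 |  |  | 2141459.03 | 1329379.17
X̄ = 2141459.03 / 21854.56 = 97.99 cm
Ȳ = 1329379.17 / 21854.56 = 60.83 cm

X̄ = 97.99 cm, Ȳ = 60.83 cm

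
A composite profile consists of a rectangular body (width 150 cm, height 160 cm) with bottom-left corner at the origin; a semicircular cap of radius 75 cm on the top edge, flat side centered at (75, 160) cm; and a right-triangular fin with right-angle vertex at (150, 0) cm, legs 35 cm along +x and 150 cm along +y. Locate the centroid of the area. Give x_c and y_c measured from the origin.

Part | A | x̄ᵢ | ȳᵢ | A·x̄ᵢ | A·ȳᵢ
rectangular body | 24000.00 | 75.00 | 80.00 | 1800000.00 | 1920000.00
semicircular top | 8835.73 | 75.00 | 191.83 | 662679.70 | 1694966.69
triangular fin | 2625.00 | 161.67 | 50.00 | 424375.00 | 131250.00
Σ | 35460.73 |  |  | 2887054.70 | 3746216.69
x_c = 2887054.70 / 35460.73 = 81.42 cm
y_c = 3746216.69 / 35460.73 = 105.64 cm

x_c = 81.42 cm, y_c = 105.64 cm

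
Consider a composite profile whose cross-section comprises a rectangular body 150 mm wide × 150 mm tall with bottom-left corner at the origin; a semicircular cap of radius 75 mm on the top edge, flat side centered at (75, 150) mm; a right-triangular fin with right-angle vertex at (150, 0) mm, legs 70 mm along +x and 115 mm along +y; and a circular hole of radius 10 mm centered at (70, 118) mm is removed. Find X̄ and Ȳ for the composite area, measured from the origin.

X̄ = 86.34 mm, Ȳ = 97.34 mm

rectangular body: A = 150 × 150 = 22500.00, centroid at (75.00, 75.00).
semicircular top: A = ½π·75² = 8835.73, centroid at (75.00, 181.83).
triangular fin: A = ½·70·115 = 4025.00, centroid at (173.33, 38.33).
hole: A = −π·10² = -314.16, centroid at (70.00, 118.00).
ΣA = 35046.57 mm², ΣAX̄ = 3025855.22 mm³, ΣAȲ = 3411330.27 mm³.
X̄ = 3025855.22/35046.57 = 86.34 mm; Ȳ = 3411330.27/35046.57 = 97.34 mm.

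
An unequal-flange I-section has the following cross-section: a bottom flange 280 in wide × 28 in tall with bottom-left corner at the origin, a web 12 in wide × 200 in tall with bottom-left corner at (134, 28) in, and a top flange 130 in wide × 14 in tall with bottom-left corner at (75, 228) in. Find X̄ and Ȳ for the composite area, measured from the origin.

Part | A | x̄ᵢ | ȳᵢ | A·x̄ᵢ | A·ȳᵢ
bottom flange | 7840.00 | 140.00 | 14.00 | 1097600.00 | 109760.00
web | 2400.00 | 140.00 | 128.00 | 336000.00 | 307200.00
top flange | 1820.00 | 140.00 | 235.00 | 254800.00 | 427700.00
Σ | 12060.00 |  |  | 1688400.00 | 844660.00
X̄ = 1688400.00 / 12060.00 = 140.00 in
Ȳ = 844660.00 / 12060.00 = 70.04 in

X̄ = 140.00 in, Ȳ = 70.04 in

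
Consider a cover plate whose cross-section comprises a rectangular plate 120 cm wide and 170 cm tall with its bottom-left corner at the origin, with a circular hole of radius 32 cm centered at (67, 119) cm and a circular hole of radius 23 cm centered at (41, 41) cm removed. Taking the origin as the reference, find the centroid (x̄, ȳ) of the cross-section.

x̄ = 60.58 cm, ȳ = 82.66 cm

Part | A | x̄ᵢ | ȳᵢ | A·x̄ᵢ | A·ȳᵢ
plate | 20400.00 | 60.00 | 85.00 | 1224000.00 | 1734000.00
hole 1 | -3216.99 | 67.00 | 119.00 | -215538.39 | -382821.91
hole 2 | -1661.90 | 41.00 | 41.00 | -68138.00 | -68138.00
Σ | 15521.11 |  |  | 940323.61 | 1283040.08
x̄ = 940323.61 / 15521.11 = 60.58 cm
ȳ = 1283040.08 / 15521.11 = 82.66 cm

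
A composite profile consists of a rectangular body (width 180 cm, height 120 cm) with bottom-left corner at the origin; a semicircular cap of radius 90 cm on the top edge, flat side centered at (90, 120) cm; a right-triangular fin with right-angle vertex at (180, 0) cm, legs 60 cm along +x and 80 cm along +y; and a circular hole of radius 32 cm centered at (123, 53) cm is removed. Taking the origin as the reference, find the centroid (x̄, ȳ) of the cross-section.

x̄ = 94.71 cm, ȳ = 95.57 cm

Part | A | x̄ᵢ | ȳᵢ | A·x̄ᵢ | A·ȳᵢ
rectangular body | 21600.00 | 90.00 | 60.00 | 1944000.00 | 1296000.00
semicircular top | 12723.45 | 90.00 | 158.20 | 1145110.52 | 2012814.03
triangular fin | 2400.00 | 200.00 | 26.67 | 480000.00 | 64000.00
hole | -3216.99 | 123.00 | 53.00 | -395689.88 | -170500.52
Σ | 33506.46 |  |  | 3173420.64 | 3202313.51
x̄ = 3173420.64 / 33506.46 = 94.71 cm
ȳ = 3202313.51 / 33506.46 = 95.57 cm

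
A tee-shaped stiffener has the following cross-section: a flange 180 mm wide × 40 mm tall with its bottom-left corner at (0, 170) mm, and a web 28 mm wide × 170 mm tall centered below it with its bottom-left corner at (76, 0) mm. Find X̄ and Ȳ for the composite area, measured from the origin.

X̄ = 90.00 mm, Ȳ = 148.21 mm

Part | A | x̄ᵢ | ȳᵢ | A·x̄ᵢ | A·ȳᵢ
web | 4760.00 | 90.00 | 85.00 | 428400.00 | 404600.00
flange | 7200.00 | 90.00 | 190.00 | 648000.00 | 1368000.00
Σ | 11960.00 |  |  | 1076400.00 | 1772600.00
X̄ = 1076400.00 / 11960.00 = 90.00 mm
Ȳ = 1772600.00 / 11960.00 = 148.21 mm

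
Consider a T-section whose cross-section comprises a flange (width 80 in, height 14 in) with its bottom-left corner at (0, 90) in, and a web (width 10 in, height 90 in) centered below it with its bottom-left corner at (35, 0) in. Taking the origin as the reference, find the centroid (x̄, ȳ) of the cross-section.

x̄ = 40.00 in, ȳ = 73.83 in

Part | A | x̄ᵢ | ȳᵢ | A·x̄ᵢ | A·ȳᵢ
web | 900.00 | 40.00 | 45.00 | 36000.00 | 40500.00
flange | 1120.00 | 40.00 | 97.00 | 44800.00 | 108640.00
Σ | 2020.00 |  |  | 80800.00 | 149140.00
x̄ = 80800.00 / 2020.00 = 40.00 in
ȳ = 149140.00 / 2020.00 = 73.83 in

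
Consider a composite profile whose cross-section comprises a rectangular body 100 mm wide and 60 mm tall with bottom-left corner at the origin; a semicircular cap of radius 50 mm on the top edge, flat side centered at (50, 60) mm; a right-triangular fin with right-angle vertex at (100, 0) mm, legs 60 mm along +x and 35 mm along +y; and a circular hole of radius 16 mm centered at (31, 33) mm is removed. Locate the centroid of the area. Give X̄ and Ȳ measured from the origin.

rectangular body: A = 100 × 60 = 6000.00, centroid at (50.00, 30.00).
semicircular top: A = ½π·50² = 3926.99, centroid at (50.00, 81.22).
triangular fin: A = ½·60·35 = 1050.00, centroid at (120.00, 11.67).
hole: A = −π·16² = -804.25, centroid at (31.00, 33.00).
ΣA = 10172.74 mm², ΣAX̄ = 597417.86 mm³, ΣAȲ = 484662.61 mm³.
X̄ = 597417.86/10172.74 = 58.73 mm; Ȳ = 484662.61/10172.74 = 47.64 mm.

X̄ = 58.73 mm, Ȳ = 47.64 mm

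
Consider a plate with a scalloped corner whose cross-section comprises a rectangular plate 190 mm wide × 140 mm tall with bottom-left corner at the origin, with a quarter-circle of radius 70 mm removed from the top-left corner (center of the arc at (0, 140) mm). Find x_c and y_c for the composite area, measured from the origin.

x_c = 106.04 mm, y_c = 63.18 mm

Part | A | x̄ᵢ | ȳᵢ | A·x̄ᵢ | A·ȳᵢ
plate | 26600.00 | 95.00 | 70.00 | 2527000.00 | 1862000.00
removed quarter-circle | -3848.45 | 29.71 | 110.29 | -114333.33 | -424449.81
Σ | 22751.55 |  |  | 2412666.67 | 1437550.19
x_c = 2412666.67 / 22751.55 = 106.04 mm
y_c = 1437550.19 / 22751.55 = 63.18 mm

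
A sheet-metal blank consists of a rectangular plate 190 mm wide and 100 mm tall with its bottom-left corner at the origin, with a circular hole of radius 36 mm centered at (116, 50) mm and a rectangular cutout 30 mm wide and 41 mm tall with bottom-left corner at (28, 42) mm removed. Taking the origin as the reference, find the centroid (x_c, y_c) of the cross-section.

x_c = 93.43 mm, y_c = 48.88 mm

plate: A = 190 × 100 = 19000.00, centroid at (95.00, 50.00).
hole 1: A = −π·36² = -4071.50, centroid at (116.00, 50.00).
hole 2: A = −(30 × 41) = -1230.00, centroid at (43.00, 62.50).
ΣA = 13698.50 mm², ΣAx_c = 1279815.53 mm³, ΣAy_c = 669549.80 mm³.
x_c = 1279815.53/13698.50 = 93.43 mm; y_c = 669549.80/13698.50 = 48.88 mm.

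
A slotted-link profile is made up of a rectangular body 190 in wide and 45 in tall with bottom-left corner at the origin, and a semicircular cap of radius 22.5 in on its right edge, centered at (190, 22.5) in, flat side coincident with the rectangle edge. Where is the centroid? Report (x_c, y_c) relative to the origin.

rectangular body: A = 190 × 45 = 8550.00, centroid at (95.00, 22.50).
semicircular end: A = ½π·22.5² = 795.22, centroid at (199.55, 22.50).
ΣA = 9345.22 in², ΣAx_c = 970934.72 in³, ΣAy_c = 210267.35 in³.
x_c = 970934.72/9345.22 = 103.90 in; y_c = 210267.35/9345.22 = 22.50 in.

x_c = 103.90 in, y_c = 22.50 in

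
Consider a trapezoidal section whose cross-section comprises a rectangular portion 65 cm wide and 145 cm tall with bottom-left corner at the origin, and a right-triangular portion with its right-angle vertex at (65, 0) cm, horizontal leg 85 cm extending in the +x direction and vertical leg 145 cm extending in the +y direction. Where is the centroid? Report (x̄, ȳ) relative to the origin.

Part | A | x̄ᵢ | ȳᵢ | A·x̄ᵢ | A·ȳᵢ
rectangular portion | 9425.00 | 32.50 | 72.50 | 306312.50 | 683312.50
triangular portion | 6162.50 | 93.33 | 48.33 | 575166.67 | 297854.17
Σ | 15587.50 |  |  | 881479.17 | 981166.67
x̄ = 881479.17 / 15587.50 = 56.55 cm
ȳ = 981166.67 / 15587.50 = 62.95 cm

x̄ = 56.55 cm, ȳ = 62.95 cm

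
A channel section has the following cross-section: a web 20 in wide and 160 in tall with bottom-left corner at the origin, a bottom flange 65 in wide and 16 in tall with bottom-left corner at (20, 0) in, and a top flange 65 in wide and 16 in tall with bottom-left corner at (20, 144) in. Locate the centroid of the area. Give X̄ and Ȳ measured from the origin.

X̄ = 26.74 in, Ȳ = 80.00 in

Part | A | x̄ᵢ | ȳᵢ | A·x̄ᵢ | A·ȳᵢ
web | 3200.00 | 10.00 | 80.00 | 32000.00 | 256000.00
bottom flange | 1040.00 | 52.50 | 8.00 | 54600.00 | 8320.00
top flange | 1040.00 | 52.50 | 152.00 | 54600.00 | 158080.00
Σ | 5280.00 |  |  | 141200.00 | 422400.00
X̄ = 141200.00 / 5280.00 = 26.74 in
Ȳ = 422400.00 / 5280.00 = 80.00 in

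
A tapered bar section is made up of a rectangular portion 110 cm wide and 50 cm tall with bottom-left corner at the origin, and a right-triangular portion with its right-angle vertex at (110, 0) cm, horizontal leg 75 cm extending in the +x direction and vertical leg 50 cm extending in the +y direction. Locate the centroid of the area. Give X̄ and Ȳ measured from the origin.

X̄ = 75.34 cm, Ȳ = 22.88 cm

rectangular portion: A = 110 × 50 = 5500.00, centroid at (55.00, 25.00).
triangular portion: A = ½·75·50 = 1875.00, centroid at (135.00, 16.67).
ΣA = 7375.00 cm²
ΣAX̄ = (5500.00)(55.00) + (1875.00)(135.00) = 555625.00 cm³
ΣAȲ = (5500.00)(25.00) + (1875.00)(16.67) = 168750.00 cm³
X̄ = 555625.00 / 7375.00 = 75.34 cm
Ȳ = 168750.00 / 7375.00 = 22.88 cm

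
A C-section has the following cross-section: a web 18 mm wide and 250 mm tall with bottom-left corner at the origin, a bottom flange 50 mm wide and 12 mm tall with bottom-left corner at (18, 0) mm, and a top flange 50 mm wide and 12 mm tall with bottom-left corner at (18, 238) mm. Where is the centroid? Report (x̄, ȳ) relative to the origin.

x̄ = 16.16 mm, ȳ = 125.00 mm

web: A = 18 × 250 = 4500.00, centroid at (9.00, 125.00).
bottom flange: A = 50 × 12 = 600.00, centroid at (43.00, 6.00).
top flange: A = 50 × 12 = 600.00, centroid at (43.00, 244.00).
ΣA = 5700.00 mm², ΣAx̄ = 92100.00 mm³, ΣAȳ = 712500.00 mm³.
x̄ = 92100.00/5700.00 = 16.16 mm; ȳ = 712500.00/5700.00 = 125.00 mm.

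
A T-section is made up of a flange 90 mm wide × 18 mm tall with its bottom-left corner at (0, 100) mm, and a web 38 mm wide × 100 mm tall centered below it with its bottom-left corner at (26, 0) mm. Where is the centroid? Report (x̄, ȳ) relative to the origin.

Part | A | x̄ᵢ | ȳᵢ | A·x̄ᵢ | A·ȳᵢ
web | 3800.00 | 45.00 | 50.00 | 171000.00 | 190000.00
flange | 1620.00 | 45.00 | 109.00 | 72900.00 | 176580.00
Σ | 5420.00 |  |  | 243900.00 | 366580.00
x̄ = 243900.00 / 5420.00 = 45.00 mm
ȳ = 366580.00 / 5420.00 = 67.63 mm

x̄ = 45.00 mm, ȳ = 67.63 mm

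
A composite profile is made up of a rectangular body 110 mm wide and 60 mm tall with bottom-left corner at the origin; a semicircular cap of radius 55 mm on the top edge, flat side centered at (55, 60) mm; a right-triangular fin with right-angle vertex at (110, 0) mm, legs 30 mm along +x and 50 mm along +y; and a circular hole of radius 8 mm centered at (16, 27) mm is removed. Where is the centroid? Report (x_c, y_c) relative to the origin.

x_c = 59.76 mm, y_c = 50.51 mm

Part | A | x̄ᵢ | ȳᵢ | A·x̄ᵢ | A·ȳᵢ
rectangular body | 6600.00 | 55.00 | 30.00 | 363000.00 | 198000.00
semicircular top | 4751.66 | 55.00 | 83.34 | 261341.24 | 396016.20
triangular fin | 750.00 | 120.00 | 16.67 | 90000.00 | 12500.00
hole | -201.06 | 16.00 | 27.00 | -3216.99 | -5428.67
Σ | 11900.60 |  |  | 711124.25 | 601087.53
x_c = 711124.25 / 11900.60 = 59.76 mm
y_c = 601087.53 / 11900.60 = 50.51 mm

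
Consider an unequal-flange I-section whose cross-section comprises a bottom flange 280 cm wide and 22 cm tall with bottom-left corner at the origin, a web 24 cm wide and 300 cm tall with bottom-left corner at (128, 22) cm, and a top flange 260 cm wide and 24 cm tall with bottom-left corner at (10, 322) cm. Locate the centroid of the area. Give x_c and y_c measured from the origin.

bottom flange: A = 280 × 22 = 6160.00, centroid at (140.00, 11.00).
web: A = 24 × 300 = 7200.00, centroid at (140.00, 172.00).
top flange: A = 260 × 24 = 6240.00, centroid at (140.00, 334.00).
ΣA = 19600.00 cm²
ΣAx_c = (6160.00)(140.00) + (7200.00)(140.00) + (6240.00)(140.00) = 2744000.00 cm³
ΣAy_c = (6160.00)(11.00) + (7200.00)(172.00) + (6240.00)(334.00) = 3390320.00 cm³
x_c = 2744000.00 / 19600.00 = 140.00 cm
y_c = 3390320.00 / 19600.00 = 172.98 cm

x_c = 140.00 cm, y_c = 172.98 cm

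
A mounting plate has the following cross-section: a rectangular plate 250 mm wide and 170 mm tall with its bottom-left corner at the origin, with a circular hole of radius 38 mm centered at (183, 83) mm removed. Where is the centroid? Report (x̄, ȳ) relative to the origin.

x̄ = 118.07 mm, ȳ = 85.24 mm

Part | A | x̄ᵢ | ȳᵢ | A·x̄ᵢ | A·ȳᵢ
plate | 42500.00 | 125.00 | 85.00 | 5312500.00 | 3612500.00
hole | -4536.46 | 183.00 | 83.00 | -830172.14 | -376526.16
Σ | 37963.54 |  |  | 4482327.86 | 3235973.84
x̄ = 4482327.86 / 37963.54 = 118.07 mm
ȳ = 3235973.84 / 37963.54 = 85.24 mm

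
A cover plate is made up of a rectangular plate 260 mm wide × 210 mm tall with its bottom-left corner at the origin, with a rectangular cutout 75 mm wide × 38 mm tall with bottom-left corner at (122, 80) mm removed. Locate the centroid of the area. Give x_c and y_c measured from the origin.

x_c = 128.38 mm, y_c = 105.33 mm

Part | A | x̄ᵢ | ȳᵢ | A·x̄ᵢ | A·ȳᵢ
plate | 54600.00 | 130.00 | 105.00 | 7098000.00 | 5733000.00
hole | -2850.00 | 159.50 | 99.00 | -454575.00 | -282150.00
Σ | 51750.00 |  |  | 6643425.00 | 5450850.00
x_c = 6643425.00 / 51750.00 = 128.38 mm
y_c = 5450850.00 / 51750.00 = 105.33 mm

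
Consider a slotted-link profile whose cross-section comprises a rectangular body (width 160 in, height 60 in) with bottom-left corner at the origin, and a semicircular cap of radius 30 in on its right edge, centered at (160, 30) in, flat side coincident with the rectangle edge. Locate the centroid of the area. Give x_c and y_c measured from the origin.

Part | A | x̄ᵢ | ȳᵢ | A·x̄ᵢ | A·ȳᵢ
rectangular body | 9600.00 | 80.00 | 30.00 | 768000.00 | 288000.00
semicircular end | 1413.72 | 172.73 | 30.00 | 244194.67 | 42411.50
Σ | 11013.72 |  |  | 1012194.67 | 330411.50
x_c = 1012194.67 / 11013.72 = 91.90 in
y_c = 330411.50 / 11013.72 = 30.00 in

x_c = 91.90 in, y_c = 30.00 in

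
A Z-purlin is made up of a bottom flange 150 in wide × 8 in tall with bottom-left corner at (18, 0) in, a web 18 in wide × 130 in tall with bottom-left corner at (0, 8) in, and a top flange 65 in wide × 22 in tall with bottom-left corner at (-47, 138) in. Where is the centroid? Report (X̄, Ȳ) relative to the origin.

bottom flange: A = 150 × 8 = 1200.00, centroid at (93.00, 4.00).
web: A = 18 × 130 = 2340.00, centroid at (9.00, 73.00).
top flange: A = 65 × 22 = 1430.00, centroid at (-14.50, 149.00).
ΣA = 4970.00 in²
ΣAX̄ = (1200.00)(93.00) + (2340.00)(9.00) + (1430.00)(-14.50) = 111925.00 in³
ΣAȲ = (1200.00)(4.00) + (2340.00)(73.00) + (1430.00)(149.00) = 388690.00 in³
X̄ = 111925.00 / 4970.00 = 22.52 in
Ȳ = 388690.00 / 4970.00 = 78.21 in

X̄ = 22.52 in, Ȳ = 78.21 in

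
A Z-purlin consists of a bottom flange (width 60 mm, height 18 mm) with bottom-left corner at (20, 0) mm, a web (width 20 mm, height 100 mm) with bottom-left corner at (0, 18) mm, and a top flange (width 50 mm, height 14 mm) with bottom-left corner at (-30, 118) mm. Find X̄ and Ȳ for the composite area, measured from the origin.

bottom flange: A = 60 × 18 = 1080.00, centroid at (50.00, 9.00).
web: A = 20 × 100 = 2000.00, centroid at (10.00, 68.00).
top flange: A = 50 × 14 = 700.00, centroid at (-5.00, 125.00).
ΣA = 3780.00 mm²
ΣAX̄ = (1080.00)(50.00) + (2000.00)(10.00) + (700.00)(-5.00) = 70500.00 mm³
ΣAȲ = (1080.00)(9.00) + (2000.00)(68.00) + (700.00)(125.00) = 233220.00 mm³
X̄ = 70500.00 / 3780.00 = 18.65 mm
Ȳ = 233220.00 / 3780.00 = 61.70 mm

X̄ = 18.65 mm, Ȳ = 61.70 mm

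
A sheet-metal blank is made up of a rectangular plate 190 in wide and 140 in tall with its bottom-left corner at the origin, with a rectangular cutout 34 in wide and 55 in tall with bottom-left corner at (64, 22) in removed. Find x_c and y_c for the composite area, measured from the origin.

Part | A | x̄ᵢ | ȳᵢ | A·x̄ᵢ | A·ȳᵢ
plate | 26600.00 | 95.00 | 70.00 | 2527000.00 | 1862000.00
hole | -1870.00 | 81.00 | 49.50 | -151470.00 | -92565.00
Σ | 24730.00 |  |  | 2375530.00 | 1769435.00
x_c = 2375530.00 / 24730.00 = 96.06 in
y_c = 1769435.00 / 24730.00 = 71.55 in

x_c = 96.06 in, y_c = 71.55 in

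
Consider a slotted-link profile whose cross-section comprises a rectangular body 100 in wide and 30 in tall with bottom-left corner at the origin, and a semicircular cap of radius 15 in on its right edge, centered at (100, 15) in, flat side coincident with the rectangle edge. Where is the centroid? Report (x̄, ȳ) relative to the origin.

x̄ = 55.94 in, ȳ = 15.00 in

rectangular body: A = 100 × 30 = 3000.00, centroid at (50.00, 15.00).
semicircular end: A = ½π·15² = 353.43, centroid at (106.37, 15.00).
ΣA = 3353.43 in², ΣAx̄ = 187592.92 in³, ΣAȳ = 50301.44 in³.
x̄ = 187592.92/3353.43 = 55.94 in; ȳ = 50301.44/3353.43 = 15.00 in.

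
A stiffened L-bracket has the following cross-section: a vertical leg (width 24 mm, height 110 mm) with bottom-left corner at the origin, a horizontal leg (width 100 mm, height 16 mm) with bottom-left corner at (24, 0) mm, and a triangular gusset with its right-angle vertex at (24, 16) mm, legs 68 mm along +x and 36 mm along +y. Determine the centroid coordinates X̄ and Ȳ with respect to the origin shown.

X̄ = 37.92 mm, Ȳ = 35.19 mm

vertical leg: A = 24 × 110 = 2640.00, centroid at (12.00, 55.00).
horizontal leg: A = 100 × 16 = 1600.00, centroid at (74.00, 8.00).
gusset: A = ½·68·36 = 1224.00, centroid at (46.67, 28.00).
ΣA = 5464.00 mm²
ΣAX̄ = (2640.00)(12.00) + (1600.00)(74.00) + (1224.00)(46.67) = 207200.00 mm³
ΣAȲ = (2640.00)(55.00) + (1600.00)(8.00) + (1224.00)(28.00) = 192272.00 mm³
X̄ = 207200.00 / 5464.00 = 37.92 mm
Ȳ = 192272.00 / 5464.00 = 35.19 mm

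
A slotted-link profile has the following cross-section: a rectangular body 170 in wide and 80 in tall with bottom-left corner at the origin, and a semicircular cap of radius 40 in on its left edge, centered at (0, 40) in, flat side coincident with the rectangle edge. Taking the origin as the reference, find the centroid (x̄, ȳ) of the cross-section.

Part | A | x̄ᵢ | ȳᵢ | A·x̄ᵢ | A·ȳᵢ
rectangular body | 13600.00 | 85.00 | 40.00 | 1156000.00 | 544000.00
semicircular end | 2513.27 | -16.98 | 40.00 | -42666.67 | 100530.96
Σ | 16113.27 |  |  | 1113333.33 | 644530.96
x̄ = 1113333.33 / 16113.27 = 69.09 in
ȳ = 644530.96 / 16113.27 = 40.00 in

x̄ = 69.09 in, ȳ = 40.00 in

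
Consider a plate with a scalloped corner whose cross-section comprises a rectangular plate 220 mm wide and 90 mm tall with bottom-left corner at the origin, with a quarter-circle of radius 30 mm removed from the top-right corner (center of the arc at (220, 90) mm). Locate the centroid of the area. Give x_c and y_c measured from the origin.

plate: A = 220 × 90 = 19800.00, centroid at (110.00, 45.00).
removed quarter-circle: A = −¼π·30² = -706.86, centroid at (207.27, 77.27).
ΣA = 19093.14 mm², ΣAx_c = 2031491.16 mm³, ΣAy_c = 836382.75 mm³.
x_c = 2031491.16/19093.14 = 106.40 mm; y_c = 836382.75/19093.14 = 43.81 mm.

x_c = 106.40 mm, y_c = 43.81 mm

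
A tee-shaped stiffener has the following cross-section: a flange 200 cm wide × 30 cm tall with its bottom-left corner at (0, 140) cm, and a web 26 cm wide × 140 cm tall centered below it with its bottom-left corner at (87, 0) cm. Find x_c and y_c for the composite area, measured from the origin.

web: A = 26 × 140 = 3640.00, centroid at (100.00, 70.00).
flange: A = 200 × 30 = 6000.00, centroid at (100.00, 155.00).
ΣA = 9640.00 cm²
ΣAx_c = (3640.00)(100.00) + (6000.00)(100.00) = 964000.00 cm³
ΣAy_c = (3640.00)(70.00) + (6000.00)(155.00) = 1184800.00 cm³
x_c = 964000.00 / 9640.00 = 100.00 cm
y_c = 1184800.00 / 9640.00 = 122.90 cm

x_c = 100.00 cm, y_c = 122.90 cm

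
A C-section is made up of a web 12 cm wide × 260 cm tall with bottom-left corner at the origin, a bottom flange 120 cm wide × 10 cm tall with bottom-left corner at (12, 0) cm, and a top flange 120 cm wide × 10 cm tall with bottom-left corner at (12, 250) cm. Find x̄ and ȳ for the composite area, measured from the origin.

web: A = 12 × 260 = 3120.00, centroid at (6.00, 130.00).
bottom flange: A = 120 × 10 = 1200.00, centroid at (72.00, 5.00).
top flange: A = 120 × 10 = 1200.00, centroid at (72.00, 255.00).
ΣA = 5520.00 cm², ΣAx̄ = 191520.00 cm³, ΣAȳ = 717600.00 cm³.
x̄ = 191520.00/5520.00 = 34.70 cm; ȳ = 717600.00/5520.00 = 130.00 cm.

x̄ = 34.70 cm, ȳ = 130.00 cm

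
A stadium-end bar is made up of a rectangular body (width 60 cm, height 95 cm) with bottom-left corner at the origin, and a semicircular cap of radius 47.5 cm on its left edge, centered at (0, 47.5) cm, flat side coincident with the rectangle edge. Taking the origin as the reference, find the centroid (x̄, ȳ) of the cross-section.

x̄ = 10.77 cm, ȳ = 47.50 cm

rectangular body: A = 60 × 95 = 5700.00, centroid at (30.00, 47.50).
semicircular end: A = ½π·47.5² = 3544.11, centroid at (-20.16, 47.50).
ΣA = 9244.11 cm²
ΣAx̄ = (5700.00)(30.00) + (3544.11)(-20.16) = 99552.08 cm³
ΣAȳ = (5700.00)(47.50) + (3544.11)(47.50) = 439095.19 cm³
x̄ = 99552.08 / 9244.11 = 10.77 cm
ȳ = 439095.19 / 9244.11 = 47.50 cm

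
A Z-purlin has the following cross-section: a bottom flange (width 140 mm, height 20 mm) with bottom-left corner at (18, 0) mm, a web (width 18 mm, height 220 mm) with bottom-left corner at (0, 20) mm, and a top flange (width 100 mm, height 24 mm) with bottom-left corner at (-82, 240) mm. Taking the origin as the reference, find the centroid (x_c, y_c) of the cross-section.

bottom flange: A = 140 × 20 = 2800.00, centroid at (88.00, 10.00).
web: A = 18 × 220 = 3960.00, centroid at (9.00, 130.00).
top flange: A = 100 × 24 = 2400.00, centroid at (-32.00, 252.00).
ΣA = 9160.00 mm²
ΣAx_c = (2800.00)(88.00) + (3960.00)(9.00) + (2400.00)(-32.00) = 205240.00 mm³
ΣAy_c = (2800.00)(10.00) + (3960.00)(130.00) + (2400.00)(252.00) = 1147600.00 mm³
x_c = 205240.00 / 9160.00 = 22.41 mm
y_c = 1147600.00 / 9160.00 = 125.28 mm

x_c = 22.41 mm, y_c = 125.28 mm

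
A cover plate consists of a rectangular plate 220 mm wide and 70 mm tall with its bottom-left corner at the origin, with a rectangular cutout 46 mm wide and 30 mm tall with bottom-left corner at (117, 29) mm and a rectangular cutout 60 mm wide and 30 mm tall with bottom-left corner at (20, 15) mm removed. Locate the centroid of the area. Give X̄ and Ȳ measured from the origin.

Part | A | x̄ᵢ | ȳᵢ | A·x̄ᵢ | A·ȳᵢ
plate | 15400.00 | 110.00 | 35.00 | 1694000.00 | 539000.00
hole 1 | -1380.00 | 140.00 | 44.00 | -193200.00 | -60720.00
hole 2 | -1800.00 | 50.00 | 30.00 | -90000.00 | -54000.00
Σ | 12220.00 |  |  | 1410800.00 | 424280.00
X̄ = 1410800.00 / 12220.00 = 115.45 mm
Ȳ = 424280.00 / 12220.00 = 34.72 mm

X̄ = 115.45 mm, Ȳ = 34.72 mm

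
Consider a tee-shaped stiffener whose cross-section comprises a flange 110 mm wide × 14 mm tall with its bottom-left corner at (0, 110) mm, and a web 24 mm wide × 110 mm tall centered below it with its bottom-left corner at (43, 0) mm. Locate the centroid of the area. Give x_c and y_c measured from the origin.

x_c = 55.00 mm, y_c = 77.84 mm

web: A = 24 × 110 = 2640.00, centroid at (55.00, 55.00).
flange: A = 110 × 14 = 1540.00, centroid at (55.00, 117.00).
ΣA = 4180.00 mm², ΣAx_c = 229900.00 mm³, ΣAy_c = 325380.00 mm³.
x_c = 229900.00/4180.00 = 55.00 mm; y_c = 325380.00/4180.00 = 77.84 mm.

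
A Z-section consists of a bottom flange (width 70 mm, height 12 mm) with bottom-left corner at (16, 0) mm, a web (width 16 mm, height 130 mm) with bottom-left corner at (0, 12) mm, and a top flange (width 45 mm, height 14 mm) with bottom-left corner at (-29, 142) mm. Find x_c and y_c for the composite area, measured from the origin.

x_c = 15.60 mm, y_c = 72.98 mm

Part | A | x̄ᵢ | ȳᵢ | A·x̄ᵢ | A·ȳᵢ
bottom flange | 840.00 | 51.00 | 6.00 | 42840.00 | 5040.00
web | 2080.00 | 8.00 | 77.00 | 16640.00 | 160160.00
top flange | 630.00 | -6.50 | 149.00 | -4095.00 | 93870.00
Σ | 3550.00 |  |  | 55385.00 | 259070.00
x_c = 55385.00 / 3550.00 = 15.60 mm
y_c = 259070.00 / 3550.00 = 72.98 mm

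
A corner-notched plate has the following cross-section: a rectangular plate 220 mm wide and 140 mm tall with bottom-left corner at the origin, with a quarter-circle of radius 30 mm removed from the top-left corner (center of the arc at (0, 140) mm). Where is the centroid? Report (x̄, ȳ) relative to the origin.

Part | A | x̄ᵢ | ȳᵢ | A·x̄ᵢ | A·ȳᵢ
plate | 30800.00 | 110.00 | 70.00 | 3388000.00 | 2156000.00
removed quarter-circle | -706.86 | 12.73 | 127.27 | -9000.00 | -89960.17
Σ | 30093.14 |  |  | 3379000.00 | 2066039.83
x̄ = 3379000.00 / 30093.14 = 112.28 mm
ȳ = 2066039.83 / 30093.14 = 68.65 mm

x̄ = 112.28 mm, ȳ = 68.65 mm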